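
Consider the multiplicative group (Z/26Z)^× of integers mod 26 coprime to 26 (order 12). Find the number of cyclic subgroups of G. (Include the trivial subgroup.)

6

Each element a generates a cyclic subgroup ⟨a⟩; distinct elements may generate the same one (a cyclic group of order d has φ(d) generators).
Cyclic subgroups by order — order 1: 1; order 2: 1; order 3: 1; order 4: 1; order 6: 1; order 12: 1.
Total: 6.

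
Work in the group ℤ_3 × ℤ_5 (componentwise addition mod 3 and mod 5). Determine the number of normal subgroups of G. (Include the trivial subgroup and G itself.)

G is abelian, so every subgroup is normal.
G has 4 subgroups in total, hence 4 normal subgroups.

4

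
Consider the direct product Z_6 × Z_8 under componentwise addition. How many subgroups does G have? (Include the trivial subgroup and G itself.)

22

|G| = 48, so by Lagrange every subgroup order divides 48. Divisors: 1, 2, 3, 4, 6, 8, 12, 16, 24, 48.
Subgroups by order — order 1: 1; order 2: 3; order 3: 1; order 4: 3; order 6: 3; order 8: 3; order 12: 3; order 16: 1; order 24: 3; order 48: 1.
Total: 1 + 3 + 1 + 3 + 3 + 3 + 3 + 1 + 3 + 1 = 22.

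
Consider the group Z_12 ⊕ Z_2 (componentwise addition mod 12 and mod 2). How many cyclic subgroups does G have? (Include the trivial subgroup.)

12

A cyclic subgroup of order d is generated by each of its φ(d) elements of order d, so the cyclic subgroups of order d number (#elements of order d)/φ(d).
Cyclic subgroups by order — order 1: 1; order 2: 3; order 3: 1; order 4: 2; order 6: 3; order 12: 2.
Total: 12.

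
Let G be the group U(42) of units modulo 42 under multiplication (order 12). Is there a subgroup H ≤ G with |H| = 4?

Yes

4 | 12. A subgroup of order 4 is {1, 13, 29, 41}.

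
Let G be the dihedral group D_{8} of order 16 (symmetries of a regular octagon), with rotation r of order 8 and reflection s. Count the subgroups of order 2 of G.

9

|G| = 16 and 2 | 16, so subgroups of order 2 are possible by Lagrange.
The subgroups of order 2 are: {e, r^2s}; {e, r^3s}; {e, r^4}; {e, r^4s}; … (9 in all).
So G has 9 subgroups of order 2.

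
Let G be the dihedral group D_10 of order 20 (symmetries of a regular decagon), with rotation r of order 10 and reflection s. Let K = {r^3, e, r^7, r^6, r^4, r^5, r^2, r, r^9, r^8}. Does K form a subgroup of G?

|K| = 10 divides |G| = 20, consistent with Lagrange.
K contains the identity, every element's inverse is in K, and K is closed under ·: it is a subgroup.
In fact K = ⟨r^9⟩.

Yes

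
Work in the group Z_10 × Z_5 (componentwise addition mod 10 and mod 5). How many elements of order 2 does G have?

1

An element (a,b) has order lcm(ord(a), ord(b)); count pairs with lcm equal to 2.
Enumerating gives 1 such elements.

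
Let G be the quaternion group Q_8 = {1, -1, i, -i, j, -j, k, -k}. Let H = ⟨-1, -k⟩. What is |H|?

|⟨-1⟩| = 2 and |⟨-k⟩| = 4, so |H| is a multiple of lcm(2, 4) = 4 and divides |G| = 8.
Closing under the operation: H = {1, -1, k, -k}, so |H| = 4.

4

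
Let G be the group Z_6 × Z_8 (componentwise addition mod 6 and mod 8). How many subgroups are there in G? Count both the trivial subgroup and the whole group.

22

|G| = 48, so by Lagrange every subgroup order divides 48. Divisors: 1, 2, 3, 4, 6, 8, 12, 16, 24, 48.
Subgroups by order — order 1: 1; order 2: 3; order 3: 1; order 4: 3; order 6: 3; order 8: 3; order 12: 3; order 16: 1; order 24: 3; order 48: 1.
Total: 1 + 3 + 1 + 3 + 3 + 3 + 3 + 1 + 3 + 1 = 22.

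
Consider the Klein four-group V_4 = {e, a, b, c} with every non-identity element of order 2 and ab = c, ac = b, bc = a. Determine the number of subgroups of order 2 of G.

3

|G| = 4 and 2 | 4, so subgroups of order 2 are possible by Lagrange.
The subgroups of order 2 are: {e, a}; {e, b}; {e, c}.
So G has 3 subgroups of order 2.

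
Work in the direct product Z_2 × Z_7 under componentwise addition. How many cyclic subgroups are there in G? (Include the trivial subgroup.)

4

Group the elements of G by the cyclic subgroup they generate; each cyclic subgroup of order d accounts for φ(d) elements.
Cyclic subgroups by order — order 1: 1; order 2: 1; order 7: 1; order 14: 1.
Total: 4.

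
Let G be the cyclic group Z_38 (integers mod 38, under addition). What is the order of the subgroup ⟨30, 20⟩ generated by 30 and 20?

19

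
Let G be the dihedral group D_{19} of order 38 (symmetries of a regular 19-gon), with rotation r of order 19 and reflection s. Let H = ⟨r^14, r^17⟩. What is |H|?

|⟨r^14⟩| = 19 and |⟨r^17⟩| = 19, so |H| is a multiple of lcm(19, 19) = 19 and divides |G| = 38.
Closing under the operation: H = {e, r, r^2, r^3, r^4, r^5, r^6, r^7, r^8, r^9, r^10, r^11, r^12, r^13, r^14, r^15, r^16, r^17, r^18}, so |H| = 19.

19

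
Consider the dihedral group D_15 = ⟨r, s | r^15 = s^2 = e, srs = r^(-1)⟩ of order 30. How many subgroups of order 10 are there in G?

3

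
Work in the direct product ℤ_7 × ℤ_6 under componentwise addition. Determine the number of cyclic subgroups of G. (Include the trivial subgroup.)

8

Each element a generates a cyclic subgroup ⟨a⟩; distinct elements may generate the same one (a cyclic group of order d has φ(d) generators).
Cyclic subgroups by order — order 1: 1; order 2: 1; order 3: 1; order 6: 1; order 7: 1; order 14: 1; order 21: 1; order 42: 1.
Total: 8.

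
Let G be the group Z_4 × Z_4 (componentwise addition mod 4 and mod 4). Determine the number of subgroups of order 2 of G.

3

|G| = 16 and 2 | 16, so subgroups of order 2 are possible by Lagrange.
The subgroups of order 2 are: {(0,0), (0,2)}; {(0,0), (2,0)}; {(0,0), (2,2)}.
So G has 3 subgroups of order 2.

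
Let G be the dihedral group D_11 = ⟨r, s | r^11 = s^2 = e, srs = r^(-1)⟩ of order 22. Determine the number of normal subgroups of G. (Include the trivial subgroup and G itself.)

3

G has 14 subgroups. Checking conjugation-invariance by order — order 1: 1/1 normal; order 2: 0/11 normal; order 11: 1/1 normal; order 22: 1/1 normal.
Total normal subgroups: 3.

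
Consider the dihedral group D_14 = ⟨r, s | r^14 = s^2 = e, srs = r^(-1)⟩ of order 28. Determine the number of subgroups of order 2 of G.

15

|G| = 28 and 2 | 28, so subgroups of order 2 are possible by Lagrange.
The subgroups of order 2 are: {e, r^10s}; {e, r^11s}; {e, r^12s}; {e, r^13s}; … (15 in all).
So G has 15 subgroups of order 2.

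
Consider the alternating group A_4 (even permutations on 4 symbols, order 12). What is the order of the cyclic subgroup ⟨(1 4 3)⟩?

Computing powers of (1 4 3): the smallest k with ((1 4 3))^k = e is k = 3.

3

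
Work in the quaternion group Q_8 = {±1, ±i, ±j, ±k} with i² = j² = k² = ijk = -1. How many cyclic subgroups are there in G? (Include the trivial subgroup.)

5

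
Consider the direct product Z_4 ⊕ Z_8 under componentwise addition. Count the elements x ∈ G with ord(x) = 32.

An element (a,b) has order lcm(ord(a), ord(b)); count pairs with lcm equal to 32.
Enumerating gives 0 such elements.

0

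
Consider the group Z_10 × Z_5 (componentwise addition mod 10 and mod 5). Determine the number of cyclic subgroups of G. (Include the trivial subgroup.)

14

Group the elements of G by the cyclic subgroup they generate; each cyclic subgroup of order d accounts for φ(d) elements.
Cyclic subgroups by order — order 1: 1; order 2: 1; order 5: 6; order 10: 6.
Total: 14.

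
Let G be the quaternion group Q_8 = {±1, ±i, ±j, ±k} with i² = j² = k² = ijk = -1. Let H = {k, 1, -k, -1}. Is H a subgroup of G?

|H| = 4 divides |G| = 8, consistent with Lagrange.
H contains the identity, every element's inverse is in H, and H is closed under ·: it is a subgroup.
In fact H = ⟨-k⟩.

Yes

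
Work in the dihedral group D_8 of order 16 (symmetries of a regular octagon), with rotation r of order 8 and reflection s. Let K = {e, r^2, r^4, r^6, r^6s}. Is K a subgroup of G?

No

|K| = 5 does not divide |G| = 16, so by Lagrange K is not a subgroup.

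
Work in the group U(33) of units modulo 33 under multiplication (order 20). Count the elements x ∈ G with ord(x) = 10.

Enumerating element orders in G gives 12 elements of order 10.

12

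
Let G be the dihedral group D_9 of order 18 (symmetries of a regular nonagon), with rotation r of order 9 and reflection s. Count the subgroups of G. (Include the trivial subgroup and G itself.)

16

|G| = 18, so by Lagrange every subgroup order divides 18. Divisors: 1, 2, 3, 6, 9, 18.
Subgroups by order — order 1: 1; order 2: 9; order 3: 1; order 6: 3; order 9: 1; order 18: 1.
Total: 1 + 9 + 1 + 3 + 1 + 1 = 16.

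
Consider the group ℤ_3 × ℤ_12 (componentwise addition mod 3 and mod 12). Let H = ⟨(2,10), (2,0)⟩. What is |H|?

18

|⟨(2,10)⟩| = 6 and |⟨(2,0)⟩| = 3, so |H| is a multiple of lcm(6, 3) = 6 and divides |G| = 36.
Closing under the operation: H = {(0,0), (0,2), (0,4), (0,6), (0,8), (0,10), (1,0), (1,2), (1,4), (1,6), (1,8), (1,10), (2,0), (2,2), (2,4), (2,6), (2,8), (2,10)}, so |H| = 18.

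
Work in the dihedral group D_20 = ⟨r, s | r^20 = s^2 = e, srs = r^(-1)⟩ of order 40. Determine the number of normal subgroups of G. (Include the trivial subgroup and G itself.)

9

G has 48 subgroups. Checking conjugation-invariance by order — order 1: 1/1 normal; order 2: 1/21 normal; order 4: 1/11 normal; order 5: 1/1 normal; order 8: 0/5 normal; order 10: 1/5 normal; order 20: 3/3 normal; order 40: 1/1 normal.
Total normal subgroups: 9.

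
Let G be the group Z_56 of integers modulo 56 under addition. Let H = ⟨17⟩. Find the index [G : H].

1

|⟨17⟩| = 56 and |G| = 56.
By Lagrange, [G : H] = |G|/|H| = 56/56 = 1.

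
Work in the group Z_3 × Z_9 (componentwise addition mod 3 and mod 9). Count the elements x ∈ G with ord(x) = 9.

18

An element (a,b) has order lcm(ord(a), ord(b)); count pairs with lcm equal to 9.
Enumerating gives 18 such elements.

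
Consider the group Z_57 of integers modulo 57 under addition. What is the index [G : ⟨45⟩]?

3

|⟨45⟩| = 19 and |G| = 57.
By Lagrange, [G : H] = |G|/|H| = 57/19 = 3.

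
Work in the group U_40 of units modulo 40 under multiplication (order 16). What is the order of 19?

2

Compute successive powers of 19 mod 40: 19, 1; 19^2 ≡ 1 (mod 40).
So |⟨19⟩| = 2.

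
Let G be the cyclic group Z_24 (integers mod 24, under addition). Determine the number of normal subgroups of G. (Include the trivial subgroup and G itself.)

8

G is abelian, so every subgroup is normal.
G has 8 subgroups in total, hence 8 normal subgroups.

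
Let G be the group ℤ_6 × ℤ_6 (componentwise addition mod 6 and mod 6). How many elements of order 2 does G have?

An element (a,b) has order lcm(ord(a), ord(b)); count pairs with lcm equal to 2.
Enumerating gives 3 such elements.

3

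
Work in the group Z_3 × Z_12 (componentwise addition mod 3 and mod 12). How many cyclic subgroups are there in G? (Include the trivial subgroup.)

A cyclic subgroup of order d is generated by each of its φ(d) elements of order d, so the cyclic subgroups of order d number (#elements of order d)/φ(d).
Cyclic subgroups by order — order 1: 1; order 2: 1; order 3: 4; order 4: 1; order 6: 4; order 12: 4.
Total: 15.

15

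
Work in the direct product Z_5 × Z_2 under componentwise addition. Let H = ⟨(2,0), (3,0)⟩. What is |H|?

|⟨(2,0)⟩| = 5 and |⟨(3,0)⟩| = 5, so |H| is a multiple of lcm(5, 5) = 5 and divides |G| = 10.
Closing under the operation: H = {(0,0), (1,0), (2,0), (3,0), (4,0)}, so |H| = 5.

5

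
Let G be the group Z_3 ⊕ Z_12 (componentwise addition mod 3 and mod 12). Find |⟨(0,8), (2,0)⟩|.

9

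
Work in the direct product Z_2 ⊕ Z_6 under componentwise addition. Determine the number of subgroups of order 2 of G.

|G| = 12 and 2 | 12, so subgroups of order 2 are possible by Lagrange.
The subgroups of order 2 are: {(0,0), (0,3)}; {(0,0), (1,0)}; {(0,0), (1,3)}.
So G has 3 subgroups of order 2.

3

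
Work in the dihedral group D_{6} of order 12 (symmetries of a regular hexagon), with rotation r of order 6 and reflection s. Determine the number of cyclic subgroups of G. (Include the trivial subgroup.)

10

Each element a generates a cyclic subgroup ⟨a⟩; distinct elements may generate the same one (a cyclic group of order d has φ(d) generators).
Cyclic subgroups by order — order 1: 1; order 2: 7; order 3: 1; order 6: 1.
Total: 10.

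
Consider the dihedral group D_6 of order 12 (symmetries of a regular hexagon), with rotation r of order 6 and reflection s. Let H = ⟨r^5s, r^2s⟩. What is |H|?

|⟨r^5s⟩| = 2 and |⟨r^2s⟩| = 2, so |H| is a multiple of lcm(2, 2) = 2 and divides |G| = 12.
Closing under the operation: H = {e, r^3, r^2s, r^5s}, so |H| = 4.

4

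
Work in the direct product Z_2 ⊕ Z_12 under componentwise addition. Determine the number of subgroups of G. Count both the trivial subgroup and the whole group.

16

|G| = 24, so by Lagrange every subgroup order divides 24. Divisors: 1, 2, 3, 4, 6, 8, 12, 24.
Subgroups by order — order 1: 1; order 2: 3; order 3: 1; order 4: 3; order 6: 3; order 8: 1; order 12: 3; order 24: 1.
Total: 1 + 3 + 1 + 3 + 3 + 1 + 3 + 1 = 16.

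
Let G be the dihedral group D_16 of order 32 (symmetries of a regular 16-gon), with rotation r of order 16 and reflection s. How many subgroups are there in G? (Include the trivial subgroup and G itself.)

36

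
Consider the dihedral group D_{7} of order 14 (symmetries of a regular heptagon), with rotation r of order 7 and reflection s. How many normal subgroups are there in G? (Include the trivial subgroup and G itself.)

3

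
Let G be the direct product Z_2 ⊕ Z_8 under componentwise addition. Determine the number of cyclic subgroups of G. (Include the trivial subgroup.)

Each element a generates a cyclic subgroup ⟨a⟩; distinct elements may generate the same one (a cyclic group of order d has φ(d) generators).
Cyclic subgroups by order — order 1: 1; order 2: 3; order 4: 2; order 8: 2.
Total: 8.

8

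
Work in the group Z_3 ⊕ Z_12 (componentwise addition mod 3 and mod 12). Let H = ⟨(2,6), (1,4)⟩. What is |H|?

|⟨(2,6)⟩| = 6 and |⟨(1,4)⟩| = 3, so |H| is a multiple of lcm(6, 3) = 6 and divides |G| = 36.
Closing under the operation: H = {(0,0), (0,2), (0,4), (0,6), (0,8), (0,10), (1,0), (1,2), (1,4), (1,6), (1,8), (1,10), (2,0), (2,2), (2,4), (2,6), (2,8), (2,10)}, so |H| = 18.

18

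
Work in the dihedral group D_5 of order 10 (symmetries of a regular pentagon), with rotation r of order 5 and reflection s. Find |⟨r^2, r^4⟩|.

|⟨r^2⟩| = 5 and |⟨r^4⟩| = 5, so |H| is a multiple of lcm(5, 5) = 5 and divides |G| = 10.
Closing under the operation: H = {e, r, r^2, r^3, r^4}, so |H| = 5.

5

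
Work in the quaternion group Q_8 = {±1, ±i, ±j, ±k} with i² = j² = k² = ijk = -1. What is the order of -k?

Computing powers of -k: the smallest k with (-k)^k = e is k = 4.

4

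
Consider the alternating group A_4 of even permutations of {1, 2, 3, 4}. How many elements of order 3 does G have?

The elements of order 3 are: (2 3 4), (2 4 3), (1 2 3), (1 2 4), (1 3 2), (1 3 4), (1 4 2), (1 4 3).
That's 8.

8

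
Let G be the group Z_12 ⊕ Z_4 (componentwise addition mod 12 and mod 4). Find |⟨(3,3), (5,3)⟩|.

24

|⟨(3,3)⟩| = 4 and |⟨(5,3)⟩| = 12, so |H| is a multiple of lcm(4, 12) = 12 and divides |G| = 48.
Closing under the operation: H = {(0,0), (0,2), (1,1), (1,3), (2,0), (2,2), (3,1), (3,3), (4,0), (4,2), (5,1), (5,3), (6,0), (6,2), (7,1), (7,3), (8,0), (8,2), (9,1), (9,3), (10,0), (10,2), (11,1), (11,3)}, so |H| = 24.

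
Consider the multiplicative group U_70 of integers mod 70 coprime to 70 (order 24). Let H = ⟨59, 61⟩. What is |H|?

|⟨59⟩| = 6 and |⟨61⟩| = 6, so |H| is a multiple of lcm(6, 6) = 6 and divides |G| = 24.
Closing under the operation: H = {1, 9, 11, 19, 29, 31, 39, 41, 51, 59, 61, 69}, so |H| = 12.

12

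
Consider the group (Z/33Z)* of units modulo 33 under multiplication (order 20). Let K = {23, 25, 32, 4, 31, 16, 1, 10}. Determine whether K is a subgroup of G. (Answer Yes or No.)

|K| = 8 does not divide |G| = 20, so by Lagrange K is not a subgroup.

No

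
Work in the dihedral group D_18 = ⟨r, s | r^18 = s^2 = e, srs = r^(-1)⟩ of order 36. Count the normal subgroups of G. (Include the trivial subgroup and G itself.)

9

G has 45 subgroups. Checking conjugation-invariance by order — order 1: 1/1 normal; order 2: 1/19 normal; order 3: 1/1 normal; order 4: 0/9 normal; order 6: 1/7 normal; order 9: 1/1 normal; order 12: 0/3 normal; order 18: 3/3 normal; order 36: 1/1 normal.
Total normal subgroups: 9.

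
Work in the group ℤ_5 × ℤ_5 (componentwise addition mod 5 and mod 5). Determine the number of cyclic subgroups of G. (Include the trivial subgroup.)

7

A cyclic subgroup of order d is generated by each of its φ(d) elements of order d, so the cyclic subgroups of order d number (#elements of order d)/φ(d).
Cyclic subgroups by order — order 1: 1; order 5: 6.
Total: 7.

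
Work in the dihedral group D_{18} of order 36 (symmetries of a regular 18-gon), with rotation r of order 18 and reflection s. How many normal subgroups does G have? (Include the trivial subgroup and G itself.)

G has 45 subgroups. Checking conjugation-invariance by order — order 1: 1/1 normal; order 2: 1/19 normal; order 3: 1/1 normal; order 4: 0/9 normal; order 6: 1/7 normal; order 9: 1/1 normal; order 12: 0/3 normal; order 18: 3/3 normal; order 36: 1/1 normal.
Total normal subgroups: 9.

9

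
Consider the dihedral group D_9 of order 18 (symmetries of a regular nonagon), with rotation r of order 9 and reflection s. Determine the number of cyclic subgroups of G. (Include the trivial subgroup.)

Group the elements of G by the cyclic subgroup they generate; each cyclic subgroup of order d accounts for φ(d) elements.
Cyclic subgroups by order — order 1: 1; order 2: 9; order 3: 1; order 9: 1.
Total: 12.

12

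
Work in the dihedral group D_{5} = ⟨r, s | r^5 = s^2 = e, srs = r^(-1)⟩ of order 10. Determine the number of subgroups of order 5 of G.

1

|G| = 10 and 5 | 10, so subgroups of order 5 are possible by Lagrange.
The subgroups of order 5 are: {e, r, r^2, r^3, r^4}.
So G has 1 subgroup of order 5.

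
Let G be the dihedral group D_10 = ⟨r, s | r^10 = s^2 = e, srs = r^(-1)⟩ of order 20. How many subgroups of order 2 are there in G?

|G| = 20 and 2 | 20, so subgroups of order 2 are possible by Lagrange.
The subgroups of order 2 are: {e, r^2s}; {e, r^3s}; {e, r^4s}; {e, r^5}; … (11 in all).
So G has 11 subgroups of order 2.

11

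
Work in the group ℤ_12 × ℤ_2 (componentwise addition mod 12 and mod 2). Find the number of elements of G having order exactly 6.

An element (a,b) has order lcm(ord(a), ord(b)); count pairs with lcm equal to 6.
Enumerating gives 6 such elements.

6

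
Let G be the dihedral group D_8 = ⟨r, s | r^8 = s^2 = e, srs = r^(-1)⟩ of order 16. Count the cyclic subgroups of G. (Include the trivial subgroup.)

Each element a generates a cyclic subgroup ⟨a⟩; distinct elements may generate the same one (a cyclic group of order d has φ(d) generators).
Cyclic subgroups by order — order 1: 1; order 2: 9; order 4: 1; order 8: 1.
Total: 12.

12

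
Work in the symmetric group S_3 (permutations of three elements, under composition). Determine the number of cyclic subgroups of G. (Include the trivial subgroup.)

Group the elements of G by the cyclic subgroup they generate; each cyclic subgroup of order d accounts for φ(d) elements.
Cyclic subgroups by order — order 1: 1; order 2: 3; order 3: 1.
Total: 5.

5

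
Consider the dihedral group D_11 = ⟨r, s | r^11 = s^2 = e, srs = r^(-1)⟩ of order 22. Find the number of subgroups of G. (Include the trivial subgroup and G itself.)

14

|G| = 22, so by Lagrange every subgroup order divides 22. Divisors: 1, 2, 11, 22.
Subgroups by order — order 1: 1; order 2: 11; order 11: 1; order 22: 1.
Total: 1 + 11 + 1 + 1 = 14.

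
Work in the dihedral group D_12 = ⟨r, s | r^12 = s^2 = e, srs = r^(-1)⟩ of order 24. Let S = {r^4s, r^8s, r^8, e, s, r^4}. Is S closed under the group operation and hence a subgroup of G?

|S| = 6 divides |G| = 24, consistent with Lagrange.
S contains the identity, every element's inverse is in S, and S is closed under ·: it is a subgroup.

Yes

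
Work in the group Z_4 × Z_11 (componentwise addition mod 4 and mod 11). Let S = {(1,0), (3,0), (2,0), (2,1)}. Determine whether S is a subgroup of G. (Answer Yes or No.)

No

The identity (0,0) ∉ S, so S is not a subgroup.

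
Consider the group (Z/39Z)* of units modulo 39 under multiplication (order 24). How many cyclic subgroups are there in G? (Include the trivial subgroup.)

12

Each element a generates a cyclic subgroup ⟨a⟩; distinct elements may generate the same one (a cyclic group of order d has φ(d) generators).
Cyclic subgroups by order — order 1: 1; order 2: 3; order 3: 1; order 4: 2; order 6: 3; order 12: 2.
Total: 12.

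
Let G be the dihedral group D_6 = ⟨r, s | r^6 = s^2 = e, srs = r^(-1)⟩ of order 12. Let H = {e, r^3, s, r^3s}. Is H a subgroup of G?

Yes

|H| = 4 divides |G| = 12, consistent with Lagrange.
H contains the identity, every element's inverse is in H, and H is closed under ·: it is a subgroup.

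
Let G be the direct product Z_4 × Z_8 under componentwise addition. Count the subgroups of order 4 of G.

7

|G| = 32 and 4 | 32, so subgroups of order 4 are possible by Lagrange.
The subgroups of order 4 are: {(0,0), (0,2), (0,4), (0,6)}; {(0,0), (0,4), (2,0), (2,4)}; {(0,0), (0,4), (2,2), (2,6)}; {(0,0), (1,0), (2,0), (3,0)}; … (7 in all).
So G has 7 subgroups of order 4.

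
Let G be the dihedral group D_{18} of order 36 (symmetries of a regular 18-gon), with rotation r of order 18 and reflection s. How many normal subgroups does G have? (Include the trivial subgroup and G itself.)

9

G has 45 subgroups. Checking conjugation-invariance by order — order 1: 1/1 normal; order 2: 1/19 normal; order 3: 1/1 normal; order 4: 0/9 normal; order 6: 1/7 normal; order 9: 1/1 normal; order 12: 0/3 normal; order 18: 3/3 normal; order 36: 1/1 normal.
Total normal subgroups: 9.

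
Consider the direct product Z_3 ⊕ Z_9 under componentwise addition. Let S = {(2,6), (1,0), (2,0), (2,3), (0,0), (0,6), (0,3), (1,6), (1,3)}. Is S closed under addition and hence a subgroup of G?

|S| = 9 divides |G| = 27, consistent with Lagrange.
S contains the identity, every element's inverse is in S, and S is closed under +: it is a subgroup.

Yes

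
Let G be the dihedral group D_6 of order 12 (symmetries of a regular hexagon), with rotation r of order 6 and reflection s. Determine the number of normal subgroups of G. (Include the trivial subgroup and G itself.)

G has 16 subgroups. Checking conjugation-invariance by order — order 1: 1/1 normal; order 2: 1/7 normal; order 3: 1/1 normal; order 4: 0/3 normal; order 6: 3/3 normal; order 12: 1/1 normal.
Total normal subgroups: 7.

7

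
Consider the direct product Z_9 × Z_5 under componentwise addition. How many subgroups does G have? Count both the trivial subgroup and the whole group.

|G| = 45, so by Lagrange every subgroup order divides 45. Divisors: 1, 3, 5, 9, 15, 45.
Subgroups by order — order 1: 1; order 3: 1; order 5: 1; order 9: 1; order 15: 1; order 45: 1.
Total: 1 + 1 + 1 + 1 + 1 + 1 = 6.

6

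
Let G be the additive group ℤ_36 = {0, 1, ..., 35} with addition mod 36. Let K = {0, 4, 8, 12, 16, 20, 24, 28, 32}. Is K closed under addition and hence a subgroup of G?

Yes

|K| = 9 divides |G| = 36, consistent with Lagrange.
K contains the identity, every element's inverse is in K, and K is closed under +: it is a subgroup.
In fact K = ⟨32⟩.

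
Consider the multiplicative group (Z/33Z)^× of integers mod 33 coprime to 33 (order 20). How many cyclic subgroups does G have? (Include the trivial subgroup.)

8

Each element a generates a cyclic subgroup ⟨a⟩; distinct elements may generate the same one (a cyclic group of order d has φ(d) generators).
Cyclic subgroups by order — order 1: 1; order 2: 3; order 5: 1; order 10: 3.
Total: 8.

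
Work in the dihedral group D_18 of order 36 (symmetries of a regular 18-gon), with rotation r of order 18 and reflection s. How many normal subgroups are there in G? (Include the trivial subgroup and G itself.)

G has 45 subgroups. Checking conjugation-invariance by order — order 1: 1/1 normal; order 2: 1/19 normal; order 3: 1/1 normal; order 4: 0/9 normal; order 6: 1/7 normal; order 9: 1/1 normal; order 12: 0/3 normal; order 18: 3/3 normal; order 36: 1/1 normal.
Total normal subgroups: 9.

9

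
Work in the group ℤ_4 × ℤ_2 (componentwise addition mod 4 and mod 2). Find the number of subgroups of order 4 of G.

|G| = 8 and 4 | 8, so subgroups of order 4 are possible by Lagrange.
The subgroups of order 4 are: {(0,0), (0,1), (2,0), (2,1)}; {(0,0), (1,0), (2,0), (3,0)}; {(0,0), (1,1), (2,0), (3,1)}.
So G has 3 subgroups of order 4.

3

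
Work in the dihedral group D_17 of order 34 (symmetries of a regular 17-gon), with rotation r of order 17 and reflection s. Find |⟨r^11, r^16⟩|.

17

|⟨r^11⟩| = 17 and |⟨r^16⟩| = 17, so |H| is a multiple of lcm(17, 17) = 17 and divides |G| = 34.
Closing under the operation: H = {e, r, r^2, r^3, r^4, r^5, r^6, r^7, r^8, r^9, r^10, r^11, r^12, r^13, r^14, r^15, r^16}, so |H| = 17.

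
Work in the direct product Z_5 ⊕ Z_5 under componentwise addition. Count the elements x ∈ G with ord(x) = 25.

An element (a,b) has order lcm(ord(a), ord(b)); count pairs with lcm equal to 25.
Enumerating gives 0 such elements.

0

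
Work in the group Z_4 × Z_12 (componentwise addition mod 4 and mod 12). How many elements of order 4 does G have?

12

An element (a,b) has order lcm(ord(a), ord(b)); count pairs with lcm equal to 4.
Enumerating gives 12 such elements.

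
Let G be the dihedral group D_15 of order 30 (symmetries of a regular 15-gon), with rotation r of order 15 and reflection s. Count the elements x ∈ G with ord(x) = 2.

Enumerating element orders in G gives 15 elements of order 2.

15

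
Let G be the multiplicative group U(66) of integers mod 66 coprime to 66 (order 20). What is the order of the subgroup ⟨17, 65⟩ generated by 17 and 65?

|⟨17⟩| = 10 and |⟨65⟩| = 2, so |H| is a multiple of lcm(10, 2) = 10 and divides |G| = 20.
Closing under the operation: H = {1, 17, 25, 29, 31, 35, 37, 41, 49, 65}, so |H| = 10.

10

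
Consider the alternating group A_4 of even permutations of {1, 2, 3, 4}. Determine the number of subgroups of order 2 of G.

3

|G| = 12 and 2 | 12, so subgroups of order 2 are possible by Lagrange.
The subgroups of order 2 are: {e, (1 2)(3 4)}; {e, (1 3)(2 4)}; {e, (1 4)(2 3)}.
So G has 3 subgroups of order 2.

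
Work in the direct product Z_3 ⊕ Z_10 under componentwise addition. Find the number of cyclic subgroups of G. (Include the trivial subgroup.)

8

A cyclic subgroup of order d is generated by each of its φ(d) elements of order d, so the cyclic subgroups of order d number (#elements of order d)/φ(d).
Cyclic subgroups by order — order 1: 1; order 2: 1; order 3: 1; order 5: 1; order 6: 1; order 10: 1; order 15: 1; order 30: 1.
Total: 8.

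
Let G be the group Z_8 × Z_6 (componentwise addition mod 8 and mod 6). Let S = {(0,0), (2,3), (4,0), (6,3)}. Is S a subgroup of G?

Yes

|S| = 4 divides |G| = 48, consistent with Lagrange.
S contains the identity, every element's inverse is in S, and S is closed under +: it is a subgroup.
In fact S = ⟨(2,3)⟩.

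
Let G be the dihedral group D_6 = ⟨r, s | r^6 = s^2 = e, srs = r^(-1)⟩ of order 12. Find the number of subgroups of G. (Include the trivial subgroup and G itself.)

|G| = 12, so by Lagrange every subgroup order divides 12. Divisors: 1, 2, 3, 4, 6, 12.
Subgroups by order — order 1: 1; order 2: 7; order 3: 1; order 4: 3; order 6: 3; order 12: 1.
Total: 1 + 7 + 1 + 3 + 3 + 1 = 16.

16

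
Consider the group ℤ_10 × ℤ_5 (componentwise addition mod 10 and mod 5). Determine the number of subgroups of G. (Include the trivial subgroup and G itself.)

|G| = 50, so by Lagrange every subgroup order divides 50. Divisors: 1, 2, 5, 10, 25, 50.
Subgroups by order — order 1: 1; order 2: 1; order 5: 6; order 10: 6; order 25: 1; order 50: 1.
Total: 1 + 1 + 6 + 6 + 1 + 1 = 16.

16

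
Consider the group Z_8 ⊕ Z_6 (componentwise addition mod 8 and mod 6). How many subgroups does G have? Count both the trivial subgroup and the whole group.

22

|G| = 48, so by Lagrange every subgroup order divides 48. Divisors: 1, 2, 3, 4, 6, 8, 12, 16, 24, 48.
Subgroups by order — order 1: 1; order 2: 3; order 3: 1; order 4: 3; order 6: 3; order 8: 3; order 12: 3; order 16: 1; order 24: 3; order 48: 1.
Total: 1 + 3 + 1 + 3 + 3 + 3 + 3 + 1 + 3 + 1 = 22.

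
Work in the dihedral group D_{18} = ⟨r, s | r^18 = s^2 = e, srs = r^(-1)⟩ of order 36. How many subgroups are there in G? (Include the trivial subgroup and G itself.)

45

|G| = 36, so by Lagrange every subgroup order divides 36. Divisors: 1, 2, 3, 4, 6, 9, 12, 18, 36.
Subgroups by order — order 1: 1; order 2: 19; order 3: 1; order 4: 9; order 6: 7; order 9: 1; order 12: 3; order 18: 3; order 36: 1.
Total: 1 + 19 + 1 + 9 + 7 + 1 + 3 + 3 + 1 = 45.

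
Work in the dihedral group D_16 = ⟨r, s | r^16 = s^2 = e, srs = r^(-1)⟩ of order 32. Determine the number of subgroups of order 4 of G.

|G| = 32 and 4 | 32, so subgroups of order 4 are possible by Lagrange.
The subgroups of order 4 are: {e, r^8, r^2s, r^10s}; {e, r^8, r^3s, r^11s}; {e, r^4, r^8, r^12}; {e, r^8, r^4s, r^12s}; … (9 in all).
So G has 9 subgroups of order 4.

9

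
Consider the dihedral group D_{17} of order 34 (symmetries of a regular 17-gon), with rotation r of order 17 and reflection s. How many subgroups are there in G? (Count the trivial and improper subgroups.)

20

|G| = 34, so by Lagrange every subgroup order divides 34. Divisors: 1, 2, 17, 34.
Subgroups by order — order 1: 1; order 2: 17; order 17: 1; order 34: 1.
Total: 1 + 17 + 1 + 1 = 20.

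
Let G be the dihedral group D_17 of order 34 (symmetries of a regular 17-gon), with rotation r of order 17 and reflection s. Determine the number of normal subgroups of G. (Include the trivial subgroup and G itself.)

3

G has 20 subgroups. Checking conjugation-invariance by order — order 1: 1/1 normal; order 2: 0/17 normal; order 17: 1/1 normal; order 34: 1/1 normal.
Total normal subgroups: 3.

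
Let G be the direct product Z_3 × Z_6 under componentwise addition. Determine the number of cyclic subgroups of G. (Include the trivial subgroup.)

10

A cyclic subgroup of order d is generated by each of its φ(d) elements of order d, so the cyclic subgroups of order d number (#elements of order d)/φ(d).
Cyclic subgroups by order — order 1: 1; order 2: 1; order 3: 4; order 6: 4.
Total: 10.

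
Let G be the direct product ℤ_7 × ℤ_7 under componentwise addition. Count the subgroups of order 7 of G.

8

|G| = 49 and 7 | 49, so subgroups of order 7 are possible by Lagrange.
The subgroups of order 7 are: {(0,0), (0,1), (0,2), (0,3), (0,4), (0,5), (0,6)}; {(0,0), (1,0), (2,0), (3,0), (4,0), (5,0), (6,0)}; {(0,0), (1,1), (2,2), (3,3), (4,4), (5,5), (6,6)}; {(0,0), (1,2), (2,4), (3,6), (4,1), (5,3), (6,5)}; … (8 in all).
So G has 8 subgroups of order 7.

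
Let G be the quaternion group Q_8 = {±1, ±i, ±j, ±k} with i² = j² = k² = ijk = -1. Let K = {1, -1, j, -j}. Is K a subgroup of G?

Yes

|K| = 4 divides |G| = 8, consistent with Lagrange.
K contains the identity, every element's inverse is in K, and K is closed under ·: it is a subgroup.
In fact K = ⟨j⟩.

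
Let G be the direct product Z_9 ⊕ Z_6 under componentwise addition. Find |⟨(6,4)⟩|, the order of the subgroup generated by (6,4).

3

The order of (6,4) in Z_9 × Z_6 is lcm(ord(6) in Z_9, ord(4) in Z_6).
ord(6) = 3 and ord(4) = 3, so |⟨(6,4)⟩| = lcm(3, 3) = 3.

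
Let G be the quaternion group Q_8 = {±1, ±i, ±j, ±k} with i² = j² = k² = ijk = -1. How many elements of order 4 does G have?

The elements of order 4 are: i, -i, j, -j, k, -k.
That's 6.

6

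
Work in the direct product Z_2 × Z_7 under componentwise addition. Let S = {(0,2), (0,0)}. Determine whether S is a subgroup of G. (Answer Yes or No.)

No

(0,2) ∈ S but its inverse (0,5) ∉ S, so S is not a subgroup.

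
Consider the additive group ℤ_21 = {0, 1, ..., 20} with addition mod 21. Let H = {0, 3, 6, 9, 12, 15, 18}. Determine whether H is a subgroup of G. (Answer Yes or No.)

|H| = 7 divides |G| = 21, consistent with Lagrange.
H contains the identity, every element's inverse is in H, and H is closed under +: it is a subgroup.
In fact H = ⟨18⟩.

Yes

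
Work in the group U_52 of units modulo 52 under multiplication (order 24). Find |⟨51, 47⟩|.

8

|⟨51⟩| = 2 and |⟨47⟩| = 4, so |H| is a multiple of lcm(2, 4) = 4 and divides |G| = 24.
Closing under the operation: H = {1, 5, 21, 25, 27, 31, 47, 51}, so |H| = 8.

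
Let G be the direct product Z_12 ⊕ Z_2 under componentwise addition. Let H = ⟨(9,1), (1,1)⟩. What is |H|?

12

|⟨(9,1)⟩| = 4 and |⟨(1,1)⟩| = 12, so |H| is a multiple of lcm(4, 12) = 12 and divides |G| = 24.
Closing under the operation: H = {(0,0), (1,1), (2,0), (3,1), (4,0), (5,1), (6,0), (7,1), (8,0), (9,1), (10,0), (11,1)}, so |H| = 12.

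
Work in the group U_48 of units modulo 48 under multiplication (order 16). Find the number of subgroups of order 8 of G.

7

|G| = 16 and 8 | 16, so subgroups of order 8 are possible by Lagrange.
The subgroups of order 8 are: {1, 11, 13, 23, 25, 35, 37, 47}; {1, 11, 17, 19, 25, 35, 41, 43}; {1, 5, 7, 11, 25, 29, 31, 35}; {1, 5, 13, 17, 25, 29, 37, 41}; … (7 in all).
So G has 7 subgroups of order 8.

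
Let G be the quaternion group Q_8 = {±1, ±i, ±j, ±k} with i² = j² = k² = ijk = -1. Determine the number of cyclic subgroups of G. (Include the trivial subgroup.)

5

Each element a generates a cyclic subgroup ⟨a⟩; distinct elements may generate the same one (a cyclic group of order d has φ(d) generators).
Cyclic subgroups by order — order 1: 1; order 2: 1; order 4: 3.
Total: 5.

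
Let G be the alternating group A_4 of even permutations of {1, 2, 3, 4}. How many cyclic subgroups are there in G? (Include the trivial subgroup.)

A cyclic subgroup of order d is generated by each of its φ(d) elements of order d, so the cyclic subgroups of order d number (#elements of order d)/φ(d).
Cyclic subgroups by order — order 1: 1; order 2: 3; order 3: 4.
Total: 8.

8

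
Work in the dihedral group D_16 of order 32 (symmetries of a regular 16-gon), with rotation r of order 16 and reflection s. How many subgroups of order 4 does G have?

|G| = 32 and 4 | 32, so subgroups of order 4 are possible by Lagrange.
The subgroups of order 4 are: {e, r^8, r^2s, r^10s}; {e, r^8, r^3s, r^11s}; {e, r^4, r^8, r^12}; {e, r^8, r^4s, r^12s}; … (9 in all).
So G has 9 subgroups of order 4.

9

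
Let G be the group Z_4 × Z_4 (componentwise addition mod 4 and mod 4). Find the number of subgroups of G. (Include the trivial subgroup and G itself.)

15

|G| = 16, so by Lagrange every subgroup order divides 16. Divisors: 1, 2, 4, 8, 16.
Subgroups by order — order 1: 1; order 2: 3; order 4: 7; order 8: 3; order 16: 1.
Total: 1 + 3 + 7 + 3 + 1 = 15.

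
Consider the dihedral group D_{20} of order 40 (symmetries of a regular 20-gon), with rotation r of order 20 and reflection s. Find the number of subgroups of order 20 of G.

3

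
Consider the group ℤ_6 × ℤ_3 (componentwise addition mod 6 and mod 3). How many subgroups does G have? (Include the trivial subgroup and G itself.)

12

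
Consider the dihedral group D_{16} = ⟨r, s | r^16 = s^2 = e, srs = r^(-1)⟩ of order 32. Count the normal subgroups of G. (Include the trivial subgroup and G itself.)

G has 36 subgroups. Checking conjugation-invariance by order — order 1: 1/1 normal; order 2: 1/17 normal; order 4: 1/9 normal; order 8: 1/5 normal; order 16: 3/3 normal; order 32: 1/1 normal.
Total normal subgroups: 8.

8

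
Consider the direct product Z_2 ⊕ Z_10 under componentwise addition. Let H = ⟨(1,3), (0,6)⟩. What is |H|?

10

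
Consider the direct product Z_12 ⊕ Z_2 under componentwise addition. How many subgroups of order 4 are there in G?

|G| = 24 and 4 | 24, so subgroups of order 4 are possible by Lagrange.
The subgroups of order 4 are: {(0,0), (0,1), (6,0), (6,1)}; {(0,0), (3,0), (6,0), (9,0)}; {(0,0), (3,1), (6,0), (9,1)}.
So G has 3 subgroups of order 4.

3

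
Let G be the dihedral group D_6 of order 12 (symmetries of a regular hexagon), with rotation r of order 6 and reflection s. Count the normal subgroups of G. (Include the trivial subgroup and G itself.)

7

G has 16 subgroups. Checking conjugation-invariance by order — order 1: 1/1 normal; order 2: 1/7 normal; order 3: 1/1 normal; order 4: 0/3 normal; order 6: 3/3 normal; order 12: 1/1 normal.
Total normal subgroups: 7.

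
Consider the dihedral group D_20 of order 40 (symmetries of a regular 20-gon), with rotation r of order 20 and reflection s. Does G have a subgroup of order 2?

Yes

2 | 40. A subgroup of order 2 is {e, r^10}.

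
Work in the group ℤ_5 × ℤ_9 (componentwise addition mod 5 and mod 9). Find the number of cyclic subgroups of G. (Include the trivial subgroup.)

6

A cyclic subgroup of order d is generated by each of its φ(d) elements of order d, so the cyclic subgroups of order d number (#elements of order d)/φ(d).
Cyclic subgroups by order — order 1: 1; order 3: 1; order 5: 1; order 9: 1; order 15: 1; order 45: 1.
Total: 6.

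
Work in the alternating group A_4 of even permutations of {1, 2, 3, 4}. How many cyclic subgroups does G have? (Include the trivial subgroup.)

A cyclic subgroup of order d is generated by each of its φ(d) elements of order d, so the cyclic subgroups of order d number (#elements of order d)/φ(d).
Cyclic subgroups by order — order 1: 1; order 2: 3; order 3: 4.
Total: 8.

8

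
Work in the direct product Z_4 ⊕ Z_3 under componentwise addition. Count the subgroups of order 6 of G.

|G| = 12 and 6 | 12, so subgroups of order 6 are possible by Lagrange.
The subgroups of order 6 are: {(0,0), (0,1), (0,2), (2,0), (2,1), (2,2)}.
So G has 1 subgroup of order 6.

1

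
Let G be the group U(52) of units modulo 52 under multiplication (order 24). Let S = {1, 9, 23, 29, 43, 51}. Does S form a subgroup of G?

|S| = 6 divides |G| = 24, consistent with Lagrange.
S contains the identity, every element's inverse is in S, and S is closed under ·: it is a subgroup.
In fact S = ⟨23⟩.

Yes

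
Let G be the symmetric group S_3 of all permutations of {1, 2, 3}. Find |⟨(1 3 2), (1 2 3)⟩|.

3

|⟨(1 3 2)⟩| = 3 and |⟨(1 2 3)⟩| = 3, so |H| is a multiple of lcm(3, 3) = 3 and divides |G| = 6.
Closing under the operation: H = {e, (1 2 3), (1 3 2)}, so |H| = 3.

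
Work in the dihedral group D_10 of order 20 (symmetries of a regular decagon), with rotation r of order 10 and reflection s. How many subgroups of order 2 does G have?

|G| = 20 and 2 | 20, so subgroups of order 2 are possible by Lagrange.
The subgroups of order 2 are: {e, r^2s}; {e, r^3s}; {e, r^4s}; {e, r^5}; … (11 in all).
So G has 11 subgroups of order 2.

11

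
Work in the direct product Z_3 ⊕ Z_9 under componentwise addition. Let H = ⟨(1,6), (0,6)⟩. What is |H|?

9

|⟨(1,6)⟩| = 3 and |⟨(0,6)⟩| = 3, so |H| is a multiple of lcm(3, 3) = 3 and divides |G| = 27.
Closing under the operation: H = {(0,0), (0,3), (0,6), (1,0), (1,3), (1,6), (2,0), (2,3), (2,6)}, so |H| = 9.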